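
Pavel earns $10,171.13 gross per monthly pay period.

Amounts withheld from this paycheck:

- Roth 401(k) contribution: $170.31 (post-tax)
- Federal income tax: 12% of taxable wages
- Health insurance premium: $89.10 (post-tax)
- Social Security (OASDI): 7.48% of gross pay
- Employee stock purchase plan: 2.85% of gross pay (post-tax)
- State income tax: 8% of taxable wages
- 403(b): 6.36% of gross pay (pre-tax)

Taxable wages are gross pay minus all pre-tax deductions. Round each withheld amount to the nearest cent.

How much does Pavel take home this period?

$6,309.31

403(b): $10,171.13 × 0.0636 = $646.88
Taxable wages = $10,171.13 − $646.88 = $9,524.25
State income tax: $9,524.25 × 0.08 = $761.94
Federal income tax: $9,524.25 × 0.12 = $1,142.91
Social Security (OASDI): $10,171.13 × 0.0748 = $760.80
Roth 401(k) contribution: $170.31
Health insurance premium: $89.10
Employee stock purchase plan: $10,171.13 × 0.0285 = $289.88
Total deductions = $646.88 + $761.94 + $1,142.91 + $760.80 + $170.31 + $89.10 + $289.88 = $3,861.82
Net pay = $10,171.13 − $3,861.82 = $6,309.31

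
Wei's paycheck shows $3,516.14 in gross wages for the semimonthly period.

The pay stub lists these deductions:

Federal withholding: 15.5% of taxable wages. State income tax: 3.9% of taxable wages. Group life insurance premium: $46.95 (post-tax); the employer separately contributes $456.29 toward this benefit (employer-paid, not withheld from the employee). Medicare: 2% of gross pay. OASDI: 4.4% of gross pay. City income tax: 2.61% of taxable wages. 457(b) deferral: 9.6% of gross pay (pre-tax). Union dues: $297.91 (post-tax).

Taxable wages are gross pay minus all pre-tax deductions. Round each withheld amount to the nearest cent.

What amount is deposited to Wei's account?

457(b) deferral: $3,516.14 × 0.096 = $337.55
Taxable wages = $3,516.14 − $337.55 = $3,178.59
State income tax: $3,178.59 × 0.039 = $123.97
Federal withholding: $3,178.59 × 0.155 = $492.68
City income tax: $3,178.59 × 0.0261 = $82.96
OASDI: $3,516.14 × 0.044 = $154.71
Medicare: $3,516.14 × 0.02 = $70.32
Union dues: $297.91
Group life insurance premium: $46.95
(Employer's $456.29 toward group life insurance premium is not withheld from the employee.)
Total deductions = $337.55 + $123.97 + $492.68 + $82.96 + $154.71 + $70.32 + $297.91 + $46.95 = $1,607.05
Net pay = $3,516.14 − $1,607.05 = $1,909.09

$1,909.09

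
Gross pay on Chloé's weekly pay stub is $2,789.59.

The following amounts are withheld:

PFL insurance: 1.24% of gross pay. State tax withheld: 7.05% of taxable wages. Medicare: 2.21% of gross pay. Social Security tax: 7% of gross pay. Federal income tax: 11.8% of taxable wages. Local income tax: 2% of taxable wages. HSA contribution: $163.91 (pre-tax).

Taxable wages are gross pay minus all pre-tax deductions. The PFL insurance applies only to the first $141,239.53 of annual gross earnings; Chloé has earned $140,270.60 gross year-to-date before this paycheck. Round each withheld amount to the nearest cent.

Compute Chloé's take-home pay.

$1,809.30

HSA contribution: $163.91
Taxable wages = $2,789.59 − $163.91 = $2,625.68
Federal income tax: $2,625.68 × 0.118 = $309.83
Local income tax: $2,625.68 × 0.02 = $52.51
State tax withheld: $2,625.68 × 0.0705 = $185.11
PFL insurance: only $141,239.53 − $140,270.60 = $968.93 of this check is subject → $968.93 × 0.0124 = $12.01
Medicare: $2,789.59 × 0.0221 = $61.65
Social Security tax: $2,789.59 × 0.07 = $195.27
Total deductions = $163.91 + $309.83 + $52.51 + $185.11 + $12.01 + $61.65 + $195.27 = $980.29
Net pay = $2,789.59 − $980.29 = $1,809.30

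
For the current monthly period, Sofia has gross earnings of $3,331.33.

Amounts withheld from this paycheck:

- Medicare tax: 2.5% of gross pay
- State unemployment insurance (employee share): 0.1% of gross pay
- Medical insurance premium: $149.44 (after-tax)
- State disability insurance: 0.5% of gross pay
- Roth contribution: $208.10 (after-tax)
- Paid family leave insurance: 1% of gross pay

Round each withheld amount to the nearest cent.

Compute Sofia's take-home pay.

Medicare tax: $3,331.33 × 0.025 = $83.28
State unemployment insurance (employee share): $3,331.33 × 0.001 = $3.33
Paid family leave insurance: $3,331.33 × 0.01 = $33.31
State disability insurance: $3,331.33 × 0.005 = $16.66
Medical insurance premium: $149.44
Roth contribution: $208.10
Total deductions = $83.28 + $3.33 + $33.31 + $16.66 + $149.44 + $208.10 = $494.12
Net pay = $3,331.33 − $494.12 = $2,837.21

$2,837.21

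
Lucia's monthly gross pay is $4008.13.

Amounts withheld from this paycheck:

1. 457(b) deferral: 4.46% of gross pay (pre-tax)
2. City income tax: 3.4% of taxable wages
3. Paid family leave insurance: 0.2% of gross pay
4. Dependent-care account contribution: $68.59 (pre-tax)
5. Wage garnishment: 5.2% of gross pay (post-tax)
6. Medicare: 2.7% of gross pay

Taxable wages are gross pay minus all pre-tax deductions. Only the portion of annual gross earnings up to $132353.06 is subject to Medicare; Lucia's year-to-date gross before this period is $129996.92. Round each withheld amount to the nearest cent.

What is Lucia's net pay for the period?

457(b) deferral: $4008.13 × 0.0446 = $178.76
Dependent-care account contribution: $68.59
Pre-tax total = $178.76 + $68.59 = $247.35
Taxable wages = $4008.13 − $247.35 = $3760.78
City income tax: $3760.78 × 0.034 = $127.87
Paid family leave insurance: $4008.13 × 0.002 = $8.02
Medicare: only $132353.06 − $129996.92 = $2356.14 of this check is subject → $2356.14 × 0.027 = $63.62
Wage garnishment: $4008.13 × 0.052 = $208.42
Total deductions = $178.76 + $68.59 + $127.87 + $8.02 + $63.62 + $208.42 = $655.28
Net pay = $4008.13 − $655.28 = $3352.85

$3352.85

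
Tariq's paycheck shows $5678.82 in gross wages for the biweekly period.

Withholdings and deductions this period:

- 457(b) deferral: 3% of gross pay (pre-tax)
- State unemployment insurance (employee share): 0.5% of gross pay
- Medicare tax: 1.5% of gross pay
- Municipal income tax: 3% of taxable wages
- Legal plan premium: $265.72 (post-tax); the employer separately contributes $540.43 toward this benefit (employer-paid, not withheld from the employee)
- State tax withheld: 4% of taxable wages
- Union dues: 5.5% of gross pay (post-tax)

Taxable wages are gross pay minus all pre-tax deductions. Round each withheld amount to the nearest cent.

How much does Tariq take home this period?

$4431.24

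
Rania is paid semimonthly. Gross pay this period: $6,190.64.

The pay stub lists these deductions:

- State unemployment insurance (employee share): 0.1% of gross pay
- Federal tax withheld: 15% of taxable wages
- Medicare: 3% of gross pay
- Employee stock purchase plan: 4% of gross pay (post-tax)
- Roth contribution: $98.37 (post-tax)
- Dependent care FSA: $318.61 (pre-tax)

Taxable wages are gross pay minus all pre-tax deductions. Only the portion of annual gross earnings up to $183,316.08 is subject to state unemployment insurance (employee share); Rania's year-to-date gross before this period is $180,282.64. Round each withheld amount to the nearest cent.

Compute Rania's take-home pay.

$4,456.48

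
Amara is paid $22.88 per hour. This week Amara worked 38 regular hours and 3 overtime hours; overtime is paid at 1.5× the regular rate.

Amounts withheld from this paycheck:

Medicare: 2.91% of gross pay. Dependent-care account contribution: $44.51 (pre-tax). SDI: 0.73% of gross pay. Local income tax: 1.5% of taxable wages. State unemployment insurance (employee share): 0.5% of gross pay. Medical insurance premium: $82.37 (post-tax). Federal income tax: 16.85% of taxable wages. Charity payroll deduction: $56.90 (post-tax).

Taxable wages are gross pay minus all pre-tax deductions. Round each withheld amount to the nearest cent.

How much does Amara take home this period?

$578.09

Regular pay: 38 × $22.88 = $869.44
Overtime pay: 3 × $22.88 × 1.5 = $102.96
Gross pay = $869.44 + $102.96 = $972.40
Dependent-care account contribution: $44.51
Taxable wages = $972.40 − $44.51 = $927.89
Federal income tax: $927.89 × 0.1685 = $156.35
Local income tax: $927.89 × 0.015 = $13.92
State unemployment insurance (employee share): $972.40 × 0.005 = $4.86
SDI: $972.40 × 0.0073 = $7.10
Medicare: $972.40 × 0.0291 = $28.30
Charity payroll deduction: $56.90
Medical insurance premium: $82.37
Total deductions = $44.51 + $156.35 + $13.92 + $4.86 + $7.10 + $28.30 + $56.90 + $82.37 = $394.31
Net pay = $972.40 − $394.31 = $578.09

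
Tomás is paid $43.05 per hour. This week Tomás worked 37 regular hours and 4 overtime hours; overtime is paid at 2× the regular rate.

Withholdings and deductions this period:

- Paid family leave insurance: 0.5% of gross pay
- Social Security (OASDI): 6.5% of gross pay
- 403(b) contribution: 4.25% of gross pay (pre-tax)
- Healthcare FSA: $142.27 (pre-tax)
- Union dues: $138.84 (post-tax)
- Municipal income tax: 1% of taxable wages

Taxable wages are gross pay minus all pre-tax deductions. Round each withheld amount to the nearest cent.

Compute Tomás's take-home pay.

Regular pay: 37 × $43.05 = $1,592.85
Overtime pay: 4 × $43.05 × 2 = $344.40
Gross pay = $1,592.85 + $344.40 = $1,937.25
403(b) contribution: $1,937.25 × 0.0425 = $82.33
Healthcare FSA: $142.27
Pre-tax total = $82.33 + $142.27 = $224.60
Taxable wages = $1,937.25 − $224.60 = $1,712.65
Municipal income tax: $1,712.65 × 0.01 = $17.13
Paid family leave insurance: $1,937.25 × 0.005 = $9.69
Social Security (OASDI): $1,937.25 × 0.065 = $125.92
Union dues: $138.84
Total deductions = $82.33 + $142.27 + $17.13 + $9.69 + $125.92 + $138.84 = $516.18
Net pay = $1,937.25 − $516.18 = $1,421.07

$1,421.07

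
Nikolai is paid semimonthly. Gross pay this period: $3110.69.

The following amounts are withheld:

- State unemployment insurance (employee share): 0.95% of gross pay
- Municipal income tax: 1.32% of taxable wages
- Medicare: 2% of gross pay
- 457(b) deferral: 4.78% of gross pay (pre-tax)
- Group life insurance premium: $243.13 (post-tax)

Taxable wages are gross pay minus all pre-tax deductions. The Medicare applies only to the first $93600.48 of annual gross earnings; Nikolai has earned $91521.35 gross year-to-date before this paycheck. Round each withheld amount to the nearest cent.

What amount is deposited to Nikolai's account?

457(b) deferral: $3110.69 × 0.0478 = $148.69
Taxable wages = $3110.69 − $148.69 = $2962.00
Municipal income tax: $2962.00 × 0.0132 = $39.10
Medicare: only $93600.48 − $91521.35 = $2079.13 of this check is subject → $2079.13 × 0.02 = $41.58
State unemployment insurance (employee share): $3110.69 × 0.0095 = $29.55
Group life insurance premium: $243.13
Total deductions = $148.69 + $39.10 + $41.58 + $29.55 + $243.13 = $502.05
Net pay = $3110.69 − $502.05 = $2608.64

$2608.64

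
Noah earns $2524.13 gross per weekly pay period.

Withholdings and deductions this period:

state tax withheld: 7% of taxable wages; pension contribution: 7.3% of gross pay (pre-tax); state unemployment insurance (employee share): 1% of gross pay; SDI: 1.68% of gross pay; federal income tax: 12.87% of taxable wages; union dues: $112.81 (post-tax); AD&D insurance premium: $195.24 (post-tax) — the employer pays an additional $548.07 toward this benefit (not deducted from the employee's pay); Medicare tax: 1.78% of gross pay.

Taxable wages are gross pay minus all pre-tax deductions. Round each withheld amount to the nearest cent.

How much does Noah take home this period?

$1454.31

Pension contribution: $2524.13 × 0.073 = $184.26
Taxable wages = $2524.13 − $184.26 = $2339.87
Federal income tax: $2339.87 × 0.1287 = $301.14
State tax withheld: $2339.87 × 0.07 = $163.79
State unemployment insurance (employee share): $2524.13 × 0.01 = $25.24
SDI: $2524.13 × 0.0168 = $42.41
Medicare tax: $2524.13 × 0.0178 = $44.93
AD&D insurance premium: $195.24
Union dues: $112.81
(Employer's $548.07 toward AD&D insurance premium is not withheld from the employee.)
Total deductions = $184.26 + $301.14 + $163.79 + $25.24 + $42.41 + $44.93 + $195.24 + $112.81 = $1069.82
Net pay = $2524.13 − $1069.82 = $1454.31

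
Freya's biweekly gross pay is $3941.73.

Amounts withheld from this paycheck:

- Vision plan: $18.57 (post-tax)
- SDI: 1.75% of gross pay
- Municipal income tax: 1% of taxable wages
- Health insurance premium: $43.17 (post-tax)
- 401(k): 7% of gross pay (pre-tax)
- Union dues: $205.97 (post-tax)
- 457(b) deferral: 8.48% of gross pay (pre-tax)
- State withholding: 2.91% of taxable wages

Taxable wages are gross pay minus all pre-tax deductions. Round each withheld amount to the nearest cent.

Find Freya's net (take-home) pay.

457(b) deferral: $3941.73 × 0.0848 = $334.26
401(k): $3941.73 × 0.07 = $275.92
Pre-tax total = $334.26 + $275.92 = $610.18
Taxable wages = $3941.73 − $610.18 = $3331.55
Municipal income tax: $3331.55 × 0.01 = $33.32
State withholding: $3331.55 × 0.0291 = $96.95
SDI: $3941.73 × 0.0175 = $68.98
Vision plan: $18.57
Union dues: $205.97
Health insurance premium: $43.17
Total deductions = $334.26 + $275.92 + $33.32 + $96.95 + $68.98 + $18.57 + $205.97 + $43.17 = $1077.14
Net pay = $3941.73 − $1077.14 = $2864.59

$2864.59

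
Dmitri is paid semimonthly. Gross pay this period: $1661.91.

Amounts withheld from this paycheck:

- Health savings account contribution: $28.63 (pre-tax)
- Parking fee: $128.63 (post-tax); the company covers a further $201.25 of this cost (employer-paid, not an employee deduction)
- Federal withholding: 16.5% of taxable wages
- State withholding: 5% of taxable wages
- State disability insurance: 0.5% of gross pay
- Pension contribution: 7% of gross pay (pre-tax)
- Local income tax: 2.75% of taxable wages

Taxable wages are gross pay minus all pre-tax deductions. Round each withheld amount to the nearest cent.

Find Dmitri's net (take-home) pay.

Health savings account contribution: $28.63
Pension contribution: $1661.91 × 0.07 = $116.33
Pre-tax total = $28.63 + $116.33 = $144.96
Taxable wages = $1661.91 − $144.96 = $1516.95
Federal withholding: $1516.95 × 0.165 = $250.30
State withholding: $1516.95 × 0.05 = $75.85
Local income tax: $1516.95 × 0.0275 = $41.72
State disability insurance: $1661.91 × 0.005 = $8.31
Parking fee: $128.63
(Employer's $201.25 toward parking fee is not withheld from the employee.)
Total deductions = $28.63 + $116.33 + $250.30 + $75.85 + $41.72 + $8.31 + $128.63 = $649.77
Net pay = $1661.91 − $649.77 = $1012.14

$1012.14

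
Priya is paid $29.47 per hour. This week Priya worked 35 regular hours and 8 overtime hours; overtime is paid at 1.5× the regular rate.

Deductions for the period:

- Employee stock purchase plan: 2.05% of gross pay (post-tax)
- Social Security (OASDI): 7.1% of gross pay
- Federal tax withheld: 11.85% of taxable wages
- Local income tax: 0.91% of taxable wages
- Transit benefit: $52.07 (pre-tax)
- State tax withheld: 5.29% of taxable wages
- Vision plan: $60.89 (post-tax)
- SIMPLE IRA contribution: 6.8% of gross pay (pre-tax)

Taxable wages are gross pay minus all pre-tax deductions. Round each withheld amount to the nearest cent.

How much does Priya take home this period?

$827.61

Regular pay: 35 × $29.47 = $1,031.45
Overtime pay: 8 × $29.47 × 1.5 = $353.64
Gross pay = $1,031.45 + $353.64 = $1,385.09
SIMPLE IRA contribution: $1,385.09 × 0.068 = $94.19
Transit benefit: $52.07
Pre-tax total = $94.19 + $52.07 = $146.26
Taxable wages = $1,385.09 − $146.26 = $1,238.83
Federal tax withheld: $1,238.83 × 0.1185 = $146.80
State tax withheld: $1,238.83 × 0.0529 = $65.53
Local income tax: $1,238.83 × 0.0091 = $11.27
Social Security (OASDI): $1,385.09 × 0.071 = $98.34
Employee stock purchase plan: $1,385.09 × 0.0205 = $28.39
Vision plan: $60.89
Total deductions = $94.19 + $52.07 + $146.80 + $65.53 + $11.27 + $98.34 + $28.39 + $60.89 = $557.48
Net pay = $1,385.09 − $557.48 = $827.61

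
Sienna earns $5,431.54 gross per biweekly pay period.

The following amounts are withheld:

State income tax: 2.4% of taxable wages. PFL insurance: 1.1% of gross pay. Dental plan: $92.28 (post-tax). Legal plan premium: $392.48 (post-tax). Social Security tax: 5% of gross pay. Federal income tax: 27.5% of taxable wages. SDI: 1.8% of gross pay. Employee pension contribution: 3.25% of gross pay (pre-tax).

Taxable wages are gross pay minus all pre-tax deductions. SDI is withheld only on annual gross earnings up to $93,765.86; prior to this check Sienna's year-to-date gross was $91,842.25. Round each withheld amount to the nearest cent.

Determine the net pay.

$2,833.05

Employee pension contribution: $5,431.54 × 0.0325 = $176.53
Taxable wages = $5,431.54 − $176.53 = $5,255.01
State income tax: $5,255.01 × 0.024 = $126.12
Federal income tax: $5,255.01 × 0.275 = $1,445.13
PFL insurance: $5,431.54 × 0.011 = $59.75
SDI: only $93,765.86 − $91,842.25 = $1,923.61 of this check is subject → $1,923.61 × 0.018 = $34.62
Social Security tax: $5,431.54 × 0.05 = $271.58
Dental plan: $92.28
Legal plan premium: $392.48
Total deductions = $176.53 + $126.12 + $1,445.13 + $59.75 + $34.62 + $271.58 + $92.28 + $392.48 = $2,598.49
Net pay = $5,431.54 − $2,598.49 = $2,833.05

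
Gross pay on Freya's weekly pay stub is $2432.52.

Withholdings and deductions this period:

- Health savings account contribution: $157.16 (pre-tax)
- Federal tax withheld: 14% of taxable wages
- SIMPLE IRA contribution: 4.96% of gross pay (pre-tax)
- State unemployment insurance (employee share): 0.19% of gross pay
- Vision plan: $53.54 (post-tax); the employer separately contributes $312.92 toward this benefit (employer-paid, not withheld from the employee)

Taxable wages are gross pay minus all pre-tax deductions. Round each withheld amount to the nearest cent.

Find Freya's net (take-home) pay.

SIMPLE IRA contribution: $2432.52 × 0.0496 = $120.65
Health savings account contribution: $157.16
Pre-tax total = $120.65 + $157.16 = $277.81
Taxable wages = $2432.52 − $277.81 = $2154.71
Federal tax withheld: $2154.71 × 0.14 = $301.66
State unemployment insurance (employee share): $2432.52 × 0.0019 = $4.62
Vision plan: $53.54
(Employer's $312.92 toward vision plan is not withheld from the employee.)
Total deductions = $120.65 + $157.16 + $301.66 + $4.62 + $53.54 = $637.63
Net pay = $2432.52 − $637.63 = $1794.89

$1794.89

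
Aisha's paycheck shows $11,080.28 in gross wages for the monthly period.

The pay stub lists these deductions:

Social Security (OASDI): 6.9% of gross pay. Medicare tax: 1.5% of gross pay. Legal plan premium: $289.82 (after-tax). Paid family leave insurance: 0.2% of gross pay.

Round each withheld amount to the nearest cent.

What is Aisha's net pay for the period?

$9,837.56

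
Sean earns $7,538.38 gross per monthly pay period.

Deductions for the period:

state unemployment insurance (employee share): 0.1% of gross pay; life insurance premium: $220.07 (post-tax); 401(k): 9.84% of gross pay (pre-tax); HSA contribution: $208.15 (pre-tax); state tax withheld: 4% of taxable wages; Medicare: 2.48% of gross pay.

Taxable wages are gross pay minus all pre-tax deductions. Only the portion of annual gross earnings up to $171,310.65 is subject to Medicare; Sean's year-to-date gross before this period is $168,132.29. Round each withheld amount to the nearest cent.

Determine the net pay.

$6,018.48

401(k): $7,538.38 × 0.0984 = $741.78
HSA contribution: $208.15
Pre-tax total = $741.78 + $208.15 = $949.93
Taxable wages = $7,538.38 − $949.93 = $6,588.45
State tax withheld: $6,588.45 × 0.04 = $263.54
Medicare: only $171,310.65 − $168,132.29 = $3,178.36 of this check is subject → $3,178.36 × 0.0248 = $78.82
State unemployment insurance (employee share): $7,538.38 × 0.001 = $7.54
Life insurance premium: $220.07
Total deductions = $741.78 + $208.15 + $263.54 + $78.82 + $7.54 + $220.07 = $1,519.90
Net pay = $7,538.38 − $1,519.90 = $6,018.48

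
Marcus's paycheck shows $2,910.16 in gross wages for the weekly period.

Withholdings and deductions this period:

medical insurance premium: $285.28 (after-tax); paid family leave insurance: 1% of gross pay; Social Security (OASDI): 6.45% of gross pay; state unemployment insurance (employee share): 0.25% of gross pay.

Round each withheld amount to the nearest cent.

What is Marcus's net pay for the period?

$2,400.79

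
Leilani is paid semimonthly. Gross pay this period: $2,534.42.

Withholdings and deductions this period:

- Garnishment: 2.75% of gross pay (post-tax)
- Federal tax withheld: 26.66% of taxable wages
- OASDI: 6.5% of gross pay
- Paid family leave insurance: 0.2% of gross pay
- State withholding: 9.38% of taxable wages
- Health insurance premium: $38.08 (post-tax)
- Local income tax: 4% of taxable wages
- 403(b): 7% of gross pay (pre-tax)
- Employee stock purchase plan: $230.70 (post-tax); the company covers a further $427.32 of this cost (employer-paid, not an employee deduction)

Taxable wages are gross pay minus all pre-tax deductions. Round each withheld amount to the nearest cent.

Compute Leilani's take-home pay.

$904.97

403(b): $2,534.42 × 0.07 = $177.41
Taxable wages = $2,534.42 − $177.41 = $2,357.01
Federal tax withheld: $2,357.01 × 0.2666 = $628.38
Local income tax: $2,357.01 × 0.04 = $94.28
State withholding: $2,357.01 × 0.0938 = $221.09
OASDI: $2,534.42 × 0.065 = $164.74
Paid family leave insurance: $2,534.42 × 0.002 = $5.07
Health insurance premium: $38.08
Garnishment: $2,534.42 × 0.0275 = $69.70
Employee stock purchase plan: $230.70
(Employer's $427.32 toward employee stock purchase plan is not withheld from the employee.)
Total deductions = $177.41 + $628.38 + $94.28 + $221.09 + $164.74 + $5.07 + $38.08 + $69.70 + $230.70 = $1,629.45
Net pay = $2,534.42 − $1,629.45 = $904.97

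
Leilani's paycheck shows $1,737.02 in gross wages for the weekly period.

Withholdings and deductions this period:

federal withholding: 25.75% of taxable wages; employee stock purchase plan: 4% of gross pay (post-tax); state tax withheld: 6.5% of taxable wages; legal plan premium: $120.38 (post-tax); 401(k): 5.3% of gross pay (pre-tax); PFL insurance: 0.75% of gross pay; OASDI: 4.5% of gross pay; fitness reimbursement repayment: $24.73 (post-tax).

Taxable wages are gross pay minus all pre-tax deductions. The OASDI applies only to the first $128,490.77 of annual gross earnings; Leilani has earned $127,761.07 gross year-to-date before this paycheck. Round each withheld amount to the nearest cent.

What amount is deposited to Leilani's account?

401(k): $1,737.02 × 0.053 = $92.06
Taxable wages = $1,737.02 − $92.06 = $1,644.96
Federal withholding: $1,644.96 × 0.2575 = $423.58
State tax withheld: $1,644.96 × 0.065 = $106.92
PFL insurance: $1,737.02 × 0.0075 = $13.03
OASDI: only $128,490.77 − $127,761.07 = $729.70 of this check is subject → $729.70 × 0.045 = $32.84
Fitness reimbursement repayment: $24.73
Legal plan premium: $120.38
Employee stock purchase plan: $1,737.02 × 0.04 = $69.48
Total deductions = $92.06 + $423.58 + $106.92 + $13.03 + $32.84 + $24.73 + $120.38 + $69.48 = $883.02
Net pay = $1,737.02 − $883.02 = $854.00

$854.00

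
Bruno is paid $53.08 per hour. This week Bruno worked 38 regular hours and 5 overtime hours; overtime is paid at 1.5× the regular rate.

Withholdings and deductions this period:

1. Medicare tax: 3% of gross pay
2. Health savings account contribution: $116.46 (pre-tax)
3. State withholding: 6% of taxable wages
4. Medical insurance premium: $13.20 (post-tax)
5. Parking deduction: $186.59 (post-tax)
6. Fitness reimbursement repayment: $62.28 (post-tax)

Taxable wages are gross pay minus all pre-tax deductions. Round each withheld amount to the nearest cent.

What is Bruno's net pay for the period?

$1,826.24

Regular pay: 38 × $53.08 = $2,017.04
Overtime pay: 5 × $53.08 × 1.5 = $398.10
Gross pay = $2,017.04 + $398.10 = $2,415.14
Health savings account contribution: $116.46
Taxable wages = $2,415.14 − $116.46 = $2,298.68
State withholding: $2,298.68 × 0.06 = $137.92
Medicare tax: $2,415.14 × 0.03 = $72.45
Fitness reimbursement repayment: $62.28
Medical insurance premium: $13.20
Parking deduction: $186.59
Total deductions = $116.46 + $137.92 + $72.45 + $62.28 + $13.20 + $186.59 = $588.90
Net pay = $2,415.14 − $588.90 = $1,826.24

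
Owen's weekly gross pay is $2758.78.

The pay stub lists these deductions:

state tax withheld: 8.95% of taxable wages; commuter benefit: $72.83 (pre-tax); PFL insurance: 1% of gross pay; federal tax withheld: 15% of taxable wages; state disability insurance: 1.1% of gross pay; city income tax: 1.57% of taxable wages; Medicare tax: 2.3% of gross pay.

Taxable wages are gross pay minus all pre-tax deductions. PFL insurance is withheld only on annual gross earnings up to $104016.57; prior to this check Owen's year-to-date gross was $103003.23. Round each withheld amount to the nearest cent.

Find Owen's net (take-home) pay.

$1896.57

Commuter benefit: $72.83
Taxable wages = $2758.78 − $72.83 = $2685.95
State tax withheld: $2685.95 × 0.0895 = $240.39
City income tax: $2685.95 × 0.0157 = $42.17
Federal tax withheld: $2685.95 × 0.15 = $402.89
Medicare tax: $2758.78 × 0.023 = $63.45
PFL insurance: only $104016.57 − $103003.23 = $1013.34 of this check is subject → $1013.34 × 0.01 = $10.13
State disability insurance: $2758.78 × 0.011 = $30.35
Total deductions = $72.83 + $240.39 + $42.17 + $402.89 + $63.45 + $10.13 + $30.35 = $862.21
Net pay = $2758.78 − $862.21 = $1896.57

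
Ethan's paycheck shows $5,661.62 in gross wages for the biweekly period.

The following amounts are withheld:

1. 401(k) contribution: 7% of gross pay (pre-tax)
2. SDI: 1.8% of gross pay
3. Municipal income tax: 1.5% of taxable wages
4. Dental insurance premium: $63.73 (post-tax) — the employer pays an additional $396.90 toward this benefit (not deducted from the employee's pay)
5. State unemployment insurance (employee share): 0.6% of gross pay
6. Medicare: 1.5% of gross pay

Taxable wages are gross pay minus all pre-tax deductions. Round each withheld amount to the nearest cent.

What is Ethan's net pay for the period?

401(k) contribution: $5,661.62 × 0.07 = $396.31
Taxable wages = $5,661.62 − $396.31 = $5,265.31
Municipal income tax: $5,265.31 × 0.015 = $78.98
SDI: $5,661.62 × 0.018 = $101.91
State unemployment insurance (employee share): $5,661.62 × 0.006 = $33.97
Medicare: $5,661.62 × 0.015 = $84.92
Dental insurance premium: $63.73
(Employer's $396.90 toward dental insurance premium is not withheld from the employee.)
Total deductions = $396.31 + $78.98 + $101.91 + $33.97 + $84.92 + $63.73 = $759.82
Net pay = $5,661.62 − $759.82 = $4,901.80

$4,901.80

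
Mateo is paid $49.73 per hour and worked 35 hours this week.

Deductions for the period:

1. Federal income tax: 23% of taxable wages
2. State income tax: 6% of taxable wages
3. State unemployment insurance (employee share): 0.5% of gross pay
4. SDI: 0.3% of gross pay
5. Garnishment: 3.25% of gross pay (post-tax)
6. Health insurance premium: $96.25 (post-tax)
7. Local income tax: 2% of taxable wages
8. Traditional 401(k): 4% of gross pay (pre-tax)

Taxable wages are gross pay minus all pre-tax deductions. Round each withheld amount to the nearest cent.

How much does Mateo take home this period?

$986.20

Gross pay: 35 × $49.73 = $1,740.55
Traditional 401(k): $1,740.55 × 0.04 = $69.62
Taxable wages = $1,740.55 − $69.62 = $1,670.93
Federal income tax: $1,670.93 × 0.23 = $384.31
State income tax: $1,670.93 × 0.06 = $100.26
Local income tax: $1,670.93 × 0.02 = $33.42
SDI: $1,740.55 × 0.003 = $5.22
State unemployment insurance (employee share): $1,740.55 × 0.005 = $8.70
Garnishment: $1,740.55 × 0.0325 = $56.57
Health insurance premium: $96.25
Total deductions = $69.62 + $384.31 + $100.26 + $33.42 + $5.22 + $8.70 + $56.57 + $96.25 = $754.35
Net pay = $1,740.55 − $754.35 = $986.20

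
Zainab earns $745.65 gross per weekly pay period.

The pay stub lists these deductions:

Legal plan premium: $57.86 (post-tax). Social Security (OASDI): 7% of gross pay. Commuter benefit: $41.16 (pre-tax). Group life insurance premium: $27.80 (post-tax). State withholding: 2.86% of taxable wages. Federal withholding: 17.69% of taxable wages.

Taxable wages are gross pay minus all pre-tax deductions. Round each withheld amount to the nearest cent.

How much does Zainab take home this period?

$421.86

Commuter benefit: $41.16
Taxable wages = $745.65 − $41.16 = $704.49
Federal withholding: $704.49 × 0.1769 = $124.62
State withholding: $704.49 × 0.0286 = $20.15
Social Security (OASDI): $745.65 × 0.07 = $52.20
Legal plan premium: $57.86
Group life insurance premium: $27.80
Total deductions = $41.16 + $124.62 + $20.15 + $52.20 + $57.86 + $27.80 = $323.79
Net pay = $745.65 − $323.79 = $421.86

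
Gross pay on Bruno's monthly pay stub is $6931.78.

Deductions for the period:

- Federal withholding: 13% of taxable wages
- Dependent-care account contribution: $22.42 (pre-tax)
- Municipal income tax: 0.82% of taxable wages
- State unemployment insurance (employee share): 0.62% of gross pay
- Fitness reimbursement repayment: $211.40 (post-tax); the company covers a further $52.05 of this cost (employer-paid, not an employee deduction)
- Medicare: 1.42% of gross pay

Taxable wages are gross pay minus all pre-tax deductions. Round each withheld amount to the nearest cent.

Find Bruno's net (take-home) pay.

$5601.67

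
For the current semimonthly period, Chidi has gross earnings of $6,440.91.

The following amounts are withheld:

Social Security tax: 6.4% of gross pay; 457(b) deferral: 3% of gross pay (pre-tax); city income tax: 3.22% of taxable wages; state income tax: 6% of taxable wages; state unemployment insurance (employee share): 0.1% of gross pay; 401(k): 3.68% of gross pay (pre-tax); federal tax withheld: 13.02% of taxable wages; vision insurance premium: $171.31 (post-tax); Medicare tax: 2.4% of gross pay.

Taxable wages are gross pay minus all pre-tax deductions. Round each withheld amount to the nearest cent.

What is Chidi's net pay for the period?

$3,929.33

401(k): $6,440.91 × 0.0368 = $237.03
457(b) deferral: $6,440.91 × 0.03 = $193.23
Pre-tax total = $237.03 + $193.23 = $430.26
Taxable wages = $6,440.91 − $430.26 = $6,010.65
State income tax: $6,010.65 × 0.06 = $360.64
Federal tax withheld: $6,010.65 × 0.1302 = $782.59
City income tax: $6,010.65 × 0.0322 = $193.54
Medicare tax: $6,440.91 × 0.024 = $154.58
Social Security tax: $6,440.91 × 0.064 = $412.22
State unemployment insurance (employee share): $6,440.91 × 0.001 = $6.44
Vision insurance premium: $171.31
Total deductions = $237.03 + $193.23 + $360.64 + $782.59 + $193.54 + $154.58 + $412.22 + $6.44 + $171.31 = $2,511.58
Net pay = $6,440.91 − $2,511.58 = $3,929.33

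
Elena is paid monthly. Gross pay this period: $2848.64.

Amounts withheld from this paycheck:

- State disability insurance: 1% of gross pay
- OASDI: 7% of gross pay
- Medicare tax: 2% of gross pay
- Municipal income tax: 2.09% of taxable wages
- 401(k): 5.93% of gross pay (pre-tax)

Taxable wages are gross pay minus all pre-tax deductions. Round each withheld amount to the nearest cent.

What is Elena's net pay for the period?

401(k): $2848.64 × 0.0593 = $168.92
Taxable wages = $2848.64 − $168.92 = $2679.72
Municipal income tax: $2679.72 × 0.0209 = $56.01
OASDI: $2848.64 × 0.07 = $199.40
Medicare tax: $2848.64 × 0.02 = $56.97
State disability insurance: $2848.64 × 0.01 = $28.49
Total deductions = $168.92 + $56.01 + $199.40 + $56.97 + $28.49 = $509.79
Net pay = $2848.64 − $509.79 = $2338.85

$2338.85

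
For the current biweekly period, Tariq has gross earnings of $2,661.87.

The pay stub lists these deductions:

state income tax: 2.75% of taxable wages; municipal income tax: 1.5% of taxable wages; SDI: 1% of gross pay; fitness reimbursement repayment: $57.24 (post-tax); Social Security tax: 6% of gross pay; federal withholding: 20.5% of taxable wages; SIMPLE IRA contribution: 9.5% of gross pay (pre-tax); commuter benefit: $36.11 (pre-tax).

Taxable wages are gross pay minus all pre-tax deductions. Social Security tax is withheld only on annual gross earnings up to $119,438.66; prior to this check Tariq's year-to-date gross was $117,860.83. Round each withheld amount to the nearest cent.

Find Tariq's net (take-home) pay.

SIMPLE IRA contribution: $2,661.87 × 0.095 = $252.88
Commuter benefit: $36.11
Pre-tax total = $252.88 + $36.11 = $288.99
Taxable wages = $2,661.87 − $288.99 = $2,372.88
Municipal income tax: $2,372.88 × 0.015 = $35.59
Federal withholding: $2,372.88 × 0.205 = $486.44
State income tax: $2,372.88 × 0.0275 = $65.25
Social Security tax: only $119,438.66 − $117,860.83 = $1,577.83 of this check is subject → $1,577.83 × 0.06 = $94.67
SDI: $2,661.87 × 0.01 = $26.62
Fitness reimbursement repayment: $57.24
Total deductions = $252.88 + $36.11 + $35.59 + $486.44 + $65.25 + $94.67 + $26.62 + $57.24 = $1,054.80
Net pay = $2,661.87 − $1,054.80 = $1,607.07

$1,607.07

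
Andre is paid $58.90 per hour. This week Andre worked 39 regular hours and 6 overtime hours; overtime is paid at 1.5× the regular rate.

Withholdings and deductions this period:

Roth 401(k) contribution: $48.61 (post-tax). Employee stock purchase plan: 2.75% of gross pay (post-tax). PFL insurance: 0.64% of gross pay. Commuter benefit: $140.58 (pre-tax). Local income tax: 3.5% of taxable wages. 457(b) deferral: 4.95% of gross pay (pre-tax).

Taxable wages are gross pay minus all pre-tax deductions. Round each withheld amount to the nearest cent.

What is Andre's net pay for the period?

$2313.09

Regular pay: 39 × $58.90 = $2297.10
Overtime pay: 6 × $58.90 × 1.5 = $530.10
Gross pay = $2297.10 + $530.10 = $2827.20
Commuter benefit: $140.58
457(b) deferral: $2827.20 × 0.0495 = $139.95
Pre-tax total = $140.58 + $139.95 = $280.53
Taxable wages = $2827.20 − $280.53 = $2546.67
Local income tax: $2546.67 × 0.035 = $89.13
PFL insurance: $2827.20 × 0.0064 = $18.09
Employee stock purchase plan: $2827.20 × 0.0275 = $77.75
Roth 401(k) contribution: $48.61
Total deductions = $140.58 + $139.95 + $89.13 + $18.09 + $77.75 + $48.61 = $514.11
Net pay = $2827.20 − $514.11 = $2313.09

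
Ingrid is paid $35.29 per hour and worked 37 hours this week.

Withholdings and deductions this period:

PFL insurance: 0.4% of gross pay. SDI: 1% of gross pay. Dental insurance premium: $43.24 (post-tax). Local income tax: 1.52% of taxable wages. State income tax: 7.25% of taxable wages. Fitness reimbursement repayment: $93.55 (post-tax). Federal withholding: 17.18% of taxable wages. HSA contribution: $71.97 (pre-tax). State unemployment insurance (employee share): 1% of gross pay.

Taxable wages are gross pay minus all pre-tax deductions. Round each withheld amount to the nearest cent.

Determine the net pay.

Gross pay: 37 × $35.29 = $1,305.73
HSA contribution: $71.97
Taxable wages = $1,305.73 − $71.97 = $1,233.76
Local income tax: $1,233.76 × 0.0152 = $18.75
State income tax: $1,233.76 × 0.0725 = $89.45
Federal withholding: $1,233.76 × 0.1718 = $211.96
State unemployment insurance (employee share): $1,305.73 × 0.01 = $13.06
SDI: $1,305.73 × 0.01 = $13.06
PFL insurance: $1,305.73 × 0.004 = $5.22
Fitness reimbursement repayment: $93.55
Dental insurance premium: $43.24
Total deductions = $71.97 + $18.75 + $89.45 + $211.96 + $13.06 + $13.06 + $5.22 + $93.55 + $43.24 = $560.26
Net pay = $1,305.73 − $560.26 = $745.47

$745.47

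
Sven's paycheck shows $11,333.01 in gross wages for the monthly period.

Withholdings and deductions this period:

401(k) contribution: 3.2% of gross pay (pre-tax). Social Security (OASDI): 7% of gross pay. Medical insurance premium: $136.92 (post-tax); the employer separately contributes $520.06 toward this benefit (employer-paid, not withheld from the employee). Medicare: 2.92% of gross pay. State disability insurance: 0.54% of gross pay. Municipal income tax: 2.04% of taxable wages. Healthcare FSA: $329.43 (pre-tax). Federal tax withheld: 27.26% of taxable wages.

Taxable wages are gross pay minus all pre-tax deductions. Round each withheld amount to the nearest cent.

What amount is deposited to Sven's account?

$6,200.79

Healthcare FSA: $329.43
401(k) contribution: $11,333.01 × 0.032 = $362.66
Pre-tax total = $329.43 + $362.66 = $692.09
Taxable wages = $11,333.01 − $692.09 = $10,640.92
Municipal income tax: $10,640.92 × 0.0204 = $217.07
Federal tax withheld: $10,640.92 × 0.2726 = $2,900.71
Social Security (OASDI): $11,333.01 × 0.07 = $793.31
State disability insurance: $11,333.01 × 0.0054 = $61.20
Medicare: $11,333.01 × 0.0292 = $330.92
Medical insurance premium: $136.92
(Employer's $520.06 toward medical insurance premium is not withheld from the employee.)
Total deductions = $329.43 + $362.66 + $217.07 + $2,900.71 + $793.31 + $61.20 + $330.92 + $136.92 = $5,132.22
Net pay = $11,333.01 − $5,132.22 = $6,200.79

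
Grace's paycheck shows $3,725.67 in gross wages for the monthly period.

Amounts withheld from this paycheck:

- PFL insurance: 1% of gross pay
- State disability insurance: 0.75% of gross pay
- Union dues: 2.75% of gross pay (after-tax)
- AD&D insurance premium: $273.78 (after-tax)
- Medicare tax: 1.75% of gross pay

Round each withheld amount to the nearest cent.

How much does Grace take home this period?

State disability insurance: $3,725.67 × 0.0075 = $27.94
PFL insurance: $3,725.67 × 0.01 = $37.26
Medicare tax: $3,725.67 × 0.0175 = $65.20
Union dues: $3,725.67 × 0.0275 = $102.46
AD&D insurance premium: $273.78
Total deductions = $27.94 + $37.26 + $65.20 + $102.46 + $273.78 = $506.64
Net pay = $3,725.67 − $506.64 = $3,219.03

$3,219.03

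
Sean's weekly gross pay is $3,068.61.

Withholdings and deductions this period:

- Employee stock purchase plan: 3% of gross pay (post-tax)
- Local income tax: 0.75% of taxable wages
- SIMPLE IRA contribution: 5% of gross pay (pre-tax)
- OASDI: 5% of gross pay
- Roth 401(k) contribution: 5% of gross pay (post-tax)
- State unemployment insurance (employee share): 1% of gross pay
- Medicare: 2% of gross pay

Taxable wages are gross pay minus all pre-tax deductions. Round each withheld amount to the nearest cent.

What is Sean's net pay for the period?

SIMPLE IRA contribution: $3,068.61 × 0.05 = $153.43
Taxable wages = $3,068.61 − $153.43 = $2,915.18
Local income tax: $2,915.18 × 0.0075 = $21.86
OASDI: $3,068.61 × 0.05 = $153.43
State unemployment insurance (employee share): $3,068.61 × 0.01 = $30.69
Medicare: $3,068.61 × 0.02 = $61.37
Roth 401(k) contribution: $3,068.61 × 0.05 = $153.43
Employee stock purchase plan: $3,068.61 × 0.03 = $92.06
Total deductions = $153.43 + $21.86 + $153.43 + $30.69 + $61.37 + $153.43 + $92.06 = $666.27
Net pay = $3,068.61 − $666.27 = $2,402.34

$2,402.34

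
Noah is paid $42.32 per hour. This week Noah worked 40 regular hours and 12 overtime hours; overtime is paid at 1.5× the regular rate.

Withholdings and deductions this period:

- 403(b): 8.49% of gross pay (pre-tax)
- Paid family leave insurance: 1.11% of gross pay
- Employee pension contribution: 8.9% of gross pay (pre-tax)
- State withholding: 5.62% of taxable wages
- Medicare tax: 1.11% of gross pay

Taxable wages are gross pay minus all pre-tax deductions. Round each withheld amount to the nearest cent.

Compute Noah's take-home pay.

$1,859.25

Regular pay: 40 × $42.32 = $1,692.80
Overtime pay: 12 × $42.32 × 1.5 = $761.76
Gross pay = $1,692.80 + $761.76 = $2,454.56
403(b): $2,454.56 × 0.0849 = $208.39
Employee pension contribution: $2,454.56 × 0.089 = $218.46
Pre-tax total = $208.39 + $218.46 = $426.85
Taxable wages = $2,454.56 − $426.85 = $2,027.71
State withholding: $2,027.71 × 0.0562 = $113.96
Paid family leave insurance: $2,454.56 × 0.0111 = $27.25
Medicare tax: $2,454.56 × 0.0111 = $27.25
Total deductions = $208.39 + $218.46 + $113.96 + $27.25 + $27.25 = $595.31
Net pay = $2,454.56 − $595.31 = $1,859.25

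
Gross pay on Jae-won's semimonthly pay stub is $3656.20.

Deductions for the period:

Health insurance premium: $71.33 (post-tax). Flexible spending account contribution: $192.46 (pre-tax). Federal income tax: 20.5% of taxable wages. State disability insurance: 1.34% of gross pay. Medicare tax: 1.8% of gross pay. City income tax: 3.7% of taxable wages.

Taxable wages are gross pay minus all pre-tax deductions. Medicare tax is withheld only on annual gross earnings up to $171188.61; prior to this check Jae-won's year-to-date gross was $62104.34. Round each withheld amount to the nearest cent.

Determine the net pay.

Flexible spending account contribution: $192.46
Taxable wages = $3656.20 − $192.46 = $3463.74
City income tax: $3463.74 × 0.037 = $128.16
Federal income tax: $3463.74 × 0.205 = $710.07
Medicare tax: cap not yet reached, full $3656.20 is subject → $3656.20 × 0.018 = $65.81
State disability insurance: $3656.20 × 0.0134 = $48.99
Health insurance premium: $71.33
Total deductions = $192.46 + $128.16 + $710.07 + $65.81 + $48.99 + $71.33 = $1216.82
Net pay = $3656.20 − $1216.82 = $2439.38

$2439.38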